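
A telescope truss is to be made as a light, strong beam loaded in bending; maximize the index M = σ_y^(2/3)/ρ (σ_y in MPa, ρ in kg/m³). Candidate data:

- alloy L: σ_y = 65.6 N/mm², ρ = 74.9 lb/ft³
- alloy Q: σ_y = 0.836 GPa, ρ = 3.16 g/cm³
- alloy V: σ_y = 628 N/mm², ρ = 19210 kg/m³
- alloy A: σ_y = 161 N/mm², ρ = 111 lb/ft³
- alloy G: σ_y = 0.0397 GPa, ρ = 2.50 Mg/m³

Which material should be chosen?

alloy Q

Putting every candidate on a common basis:
  alloy L: σ_y = 65.60 MPa, ρ = 1200 kg/m³
  alloy Q: σ_y = 836.0 MPa, ρ = 3160 kg/m³
  alloy V: σ_y = 628.0 MPa, ρ = 19210 kg/m³
  alloy A: σ_y = 161.0 MPa, ρ = 1778 kg/m³
  alloy G: σ_y = 39.70 MPa, ρ = 2500 kg/m³
  alloy Q: M = 28.1×10⁻³
  alloy A: M = 16.6×10⁻³
  alloy L: M = 13.6×10⁻³
  alloy G: M = 4.66×10⁻³
  alloy V: M = 3.82×10⁻³
Highest index: alloy Q.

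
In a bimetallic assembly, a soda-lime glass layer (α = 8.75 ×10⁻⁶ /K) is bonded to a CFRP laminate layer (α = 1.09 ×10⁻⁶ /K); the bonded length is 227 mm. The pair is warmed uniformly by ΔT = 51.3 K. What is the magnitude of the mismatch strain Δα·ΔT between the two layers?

3.93×10⁻⁴

Δα = |8.75 − 1.09|×10⁻⁶/K = 7.66×10⁻⁶/K.
Mismatch strain = Δα·ΔT = 7.66×10⁻⁶ × 51.3 = 3.93×10⁻⁴.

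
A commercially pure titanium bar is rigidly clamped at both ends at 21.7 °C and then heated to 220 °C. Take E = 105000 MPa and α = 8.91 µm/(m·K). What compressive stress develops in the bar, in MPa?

E = 105000 MPa = 105.0 GPa.
ΔT = 198.3 K. Constrained thermal stress σ = E·α·ΔT = 105.0×10³ MPa × 8.91×10⁻⁶ × 198.3 = 186 MPa (compressive).

186 MPa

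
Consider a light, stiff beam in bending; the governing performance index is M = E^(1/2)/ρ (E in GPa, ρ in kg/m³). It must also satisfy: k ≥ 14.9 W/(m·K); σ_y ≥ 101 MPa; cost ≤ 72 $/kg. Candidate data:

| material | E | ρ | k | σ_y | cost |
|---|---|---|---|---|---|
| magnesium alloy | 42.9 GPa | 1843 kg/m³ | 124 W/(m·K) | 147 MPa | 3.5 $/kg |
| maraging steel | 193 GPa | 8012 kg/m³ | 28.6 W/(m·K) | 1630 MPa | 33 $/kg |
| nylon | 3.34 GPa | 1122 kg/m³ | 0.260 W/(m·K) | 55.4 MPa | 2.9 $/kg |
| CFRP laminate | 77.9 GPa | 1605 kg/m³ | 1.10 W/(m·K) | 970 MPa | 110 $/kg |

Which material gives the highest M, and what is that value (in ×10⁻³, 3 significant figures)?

Screen on constraints: k ≥ 14.9 W/(m·K); σ_y ≥ 101 MPa; cost ≤ 72 $/kg. Survivors: magnesium alloy, maraging steel.
Computing M directly (units already consistent):
  magnesium alloy: M = 3.55×10⁻³
  maraging steel: M = 1.73×10⁻³
Magnesium alloy ranks first.

magnesium alloy, M = 3.55×10⁻³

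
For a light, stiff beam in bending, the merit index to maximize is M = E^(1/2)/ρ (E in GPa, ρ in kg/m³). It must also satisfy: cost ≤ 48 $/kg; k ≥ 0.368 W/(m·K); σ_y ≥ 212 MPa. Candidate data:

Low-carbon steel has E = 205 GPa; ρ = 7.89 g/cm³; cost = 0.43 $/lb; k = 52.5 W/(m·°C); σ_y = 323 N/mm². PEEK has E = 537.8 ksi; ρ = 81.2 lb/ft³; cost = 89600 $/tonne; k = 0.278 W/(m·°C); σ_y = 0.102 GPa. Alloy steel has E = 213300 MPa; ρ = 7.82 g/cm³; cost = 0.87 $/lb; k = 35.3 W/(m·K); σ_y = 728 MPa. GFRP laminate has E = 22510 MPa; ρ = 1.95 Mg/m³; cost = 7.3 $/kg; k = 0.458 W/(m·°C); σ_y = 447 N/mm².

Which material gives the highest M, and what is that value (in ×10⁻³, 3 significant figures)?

GFRP laminate, M = 2.43×10⁻³

Screen on constraints: cost ≤ 48 $/kg; k ≥ 0.368 W/(m·K); σ_y ≥ 212 MPa. Survivors: low-carbon steel, alloy steel, GFRP laminate.
Normalizing units and computing the index:
  low-carbon steel: E = 205.0 GPa, ρ = 7890 kg/m³
  alloy steel: E = 213.3 GPa, ρ = 7820 kg/m³
  GFRP laminate: E = 22.51 GPa, ρ = 1950 kg/m³
  GFRP laminate: M = 2.43×10⁻³
  alloy steel: M = 1.87×10⁻³
  low-carbon steel: M = 1.81×10⁻³
GFRP laminate has the largest M.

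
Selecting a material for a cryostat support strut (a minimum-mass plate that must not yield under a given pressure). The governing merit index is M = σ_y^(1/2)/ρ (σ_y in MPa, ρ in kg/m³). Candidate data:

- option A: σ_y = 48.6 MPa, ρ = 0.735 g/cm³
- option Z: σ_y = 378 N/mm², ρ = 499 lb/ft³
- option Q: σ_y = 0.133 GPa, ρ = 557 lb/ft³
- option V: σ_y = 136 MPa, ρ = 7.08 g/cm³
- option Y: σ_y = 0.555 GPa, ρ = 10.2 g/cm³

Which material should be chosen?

Normalizing units and computing the index:
  option A: σ_y = 48.60 MPa, ρ = 735.0 kg/m³
  option Z: σ_y = 378.0 MPa, ρ = 7993 kg/m³
  option Q: σ_y = 133.0 MPa, ρ = 8922 kg/m³
  option V: σ_y = 136.0 MPa, ρ = 7080 kg/m³
  option Y: σ_y = 555.0 MPa, ρ = 10200 kg/m³
  option A: M = 9.48×10⁻³
  option Z: M = 2.43×10⁻³
  option Y: M = 2.31×10⁻³
  option V: M = 1.65×10⁻³
  option Q: M = 1.29×10⁻³
Highest index: option A.

option A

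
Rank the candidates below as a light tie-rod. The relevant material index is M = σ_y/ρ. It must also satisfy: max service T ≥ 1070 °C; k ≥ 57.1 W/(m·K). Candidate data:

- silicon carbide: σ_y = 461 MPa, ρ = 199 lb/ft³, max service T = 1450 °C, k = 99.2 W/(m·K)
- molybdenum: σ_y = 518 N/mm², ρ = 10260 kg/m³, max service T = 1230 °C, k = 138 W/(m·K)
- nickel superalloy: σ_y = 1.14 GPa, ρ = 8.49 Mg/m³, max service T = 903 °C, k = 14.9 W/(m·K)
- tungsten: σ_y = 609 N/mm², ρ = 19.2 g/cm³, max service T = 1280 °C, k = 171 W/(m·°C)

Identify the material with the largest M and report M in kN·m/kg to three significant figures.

silicon carbide, M = 145 kN·m/kg

Screen on constraints: max service T ≥ 1070 °C; k ≥ 57.1 W/(m·K). Survivors: silicon carbide, molybdenum, tungsten.
Normalizing units and computing the index:
  silicon carbide: σ_y = 461.0 MPa, ρ = 3188 kg/m³
  molybdenum: σ_y = 518.0 MPa, ρ = 10260 kg/m³
  tungsten: σ_y = 609.0 MPa, ρ = 19200 kg/m³
  silicon carbide: M = 145 kN·m/kg
  molybdenum: M = 50.5 kN·m/kg
  tungsten: M = 31.7 kN·m/kg
The maximum is for silicon carbide.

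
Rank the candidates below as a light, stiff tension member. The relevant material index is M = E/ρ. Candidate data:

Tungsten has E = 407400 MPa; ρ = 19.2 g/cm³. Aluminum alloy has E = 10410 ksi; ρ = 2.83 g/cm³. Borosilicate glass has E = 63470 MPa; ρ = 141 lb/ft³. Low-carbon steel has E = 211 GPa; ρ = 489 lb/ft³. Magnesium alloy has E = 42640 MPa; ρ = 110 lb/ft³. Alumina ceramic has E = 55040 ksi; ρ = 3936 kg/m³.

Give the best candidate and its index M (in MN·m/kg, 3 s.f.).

alumina ceramic, M = 96.4 MN·m/kg

Normalizing units and computing the index:
  tungsten: E = 407.4 GPa, ρ = 19200 kg/m³
  aluminum alloy: E = 71.77 GPa, ρ = 2830 kg/m³
  borosilicate glass: E = 63.47 GPa, ρ = 2259 kg/m³
  low-carbon steel: E = 211.0 GPa, ρ = 7833 kg/m³
  magnesium alloy: E = 42.64 GPa, ρ = 1762 kg/m³
  alumina ceramic: E = 379.5 GPa, ρ = 3936 kg/m³
  alumina ceramic: M = 96.4 MN·m/kg
  borosilicate glass: M = 28.1 MN·m/kg
  low-carbon steel: M = 26.9 MN·m/kg
  aluminum alloy: M = 25.4 MN·m/kg
  magnesium alloy: M = 24.2 MN·m/kg
  tungsten: M = 21.2 MN·m/kg
Highest index: alumina ceramic.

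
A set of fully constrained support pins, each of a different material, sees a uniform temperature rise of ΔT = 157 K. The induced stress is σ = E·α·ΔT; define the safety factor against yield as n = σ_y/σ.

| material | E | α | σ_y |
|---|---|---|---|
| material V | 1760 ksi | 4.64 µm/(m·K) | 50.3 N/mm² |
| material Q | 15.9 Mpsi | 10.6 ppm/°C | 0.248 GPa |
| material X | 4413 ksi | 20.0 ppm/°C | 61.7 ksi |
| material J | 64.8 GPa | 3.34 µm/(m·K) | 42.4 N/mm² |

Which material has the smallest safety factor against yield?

Per material, after unit conversion:
  material V: E = 12.13, α = 4.64, σ_y = 50.30 → σ = 8.84 MPa, n = 5.69
  material Q: E = 109.6, α = 10.6, σ_y = 248.0 → σ = 182 MPa, n = 1.36
  material X: E = 30.43, α = 20.0, σ_y = 425.4 → σ = 95.5 MPa, n = 4.45
  material J: E = 64.80, α = 3.34, σ_y = 42.40 → σ = 34.0 MPa, n = 1.25
Material J has the lowest safety factor, n = 1.25.

material J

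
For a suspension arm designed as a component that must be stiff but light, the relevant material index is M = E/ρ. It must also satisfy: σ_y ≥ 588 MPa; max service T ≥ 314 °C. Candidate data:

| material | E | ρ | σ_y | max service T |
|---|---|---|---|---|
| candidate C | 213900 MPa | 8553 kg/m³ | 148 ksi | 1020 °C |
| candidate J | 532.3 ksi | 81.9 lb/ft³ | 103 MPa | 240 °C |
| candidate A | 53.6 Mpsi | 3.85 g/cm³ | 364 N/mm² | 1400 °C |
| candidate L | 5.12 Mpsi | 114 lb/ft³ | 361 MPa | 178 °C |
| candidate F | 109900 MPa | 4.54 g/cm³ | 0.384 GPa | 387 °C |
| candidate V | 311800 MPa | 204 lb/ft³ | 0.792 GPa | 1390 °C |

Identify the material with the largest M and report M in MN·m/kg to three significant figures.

Screen on constraints: σ_y ≥ 588 MPa; max service T ≥ 314 °C. Survivors: candidate C, candidate V.
In SI units:
  candidate C: E = 213.9 GPa, ρ = 8553 kg/m³
  candidate V: E = 311.8 GPa, ρ = 3268 kg/m³
  candidate V: M = 95.4 MN·m/kg
  candidate C: M = 25.0 MN·m/kg
Highest index: candidate V.

candidate V, M = 95.4 MN·m/kg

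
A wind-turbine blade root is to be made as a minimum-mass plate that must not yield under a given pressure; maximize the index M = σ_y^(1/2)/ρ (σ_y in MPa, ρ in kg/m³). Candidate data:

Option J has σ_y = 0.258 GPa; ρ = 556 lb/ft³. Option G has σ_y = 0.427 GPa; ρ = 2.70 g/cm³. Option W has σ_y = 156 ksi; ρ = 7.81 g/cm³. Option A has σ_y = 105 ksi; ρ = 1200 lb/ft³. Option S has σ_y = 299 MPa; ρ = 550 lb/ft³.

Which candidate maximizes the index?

In SI units:
  option J: σ_y = 258.0 MPa, ρ = 8906 kg/m³
  option G: σ_y = 427.0 MPa, ρ = 2700 kg/m³
  option W: σ_y = 1076 MPa, ρ = 7810 kg/m³
  option A: σ_y = 723.9 MPa, ρ = 19220 kg/m³
  option S: σ_y = 299.0 MPa, ρ = 8810 kg/m³
  option G: M = 7.65×10⁻³
  option W: M = 4.20×10⁻³
  option S: M = 1.96×10⁻³
  option J: M = 1.80×10⁻³
  option A: M = 1.40×10⁻³
The maximum is for option G.

option G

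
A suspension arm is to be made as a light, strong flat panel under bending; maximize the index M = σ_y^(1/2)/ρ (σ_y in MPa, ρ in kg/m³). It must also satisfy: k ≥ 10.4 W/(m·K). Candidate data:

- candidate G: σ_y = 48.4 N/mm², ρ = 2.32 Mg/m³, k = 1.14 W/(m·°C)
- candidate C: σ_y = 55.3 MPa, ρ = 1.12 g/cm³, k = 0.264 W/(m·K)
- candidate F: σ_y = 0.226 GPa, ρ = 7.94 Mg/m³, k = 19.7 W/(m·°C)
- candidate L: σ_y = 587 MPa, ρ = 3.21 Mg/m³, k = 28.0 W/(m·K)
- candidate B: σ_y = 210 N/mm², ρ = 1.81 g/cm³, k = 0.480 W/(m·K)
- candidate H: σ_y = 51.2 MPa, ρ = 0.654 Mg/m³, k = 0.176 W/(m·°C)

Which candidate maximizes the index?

candidate L

Screen on constraints: k ≥ 10.4 W/(m·K). Survivors: candidate F, candidate L.
Putting every candidate on a common basis:
  candidate F: σ_y = 226.0 MPa, ρ = 7940 kg/m³
  candidate L: σ_y = 587.0 MPa, ρ = 3210 kg/m³
  candidate L: M = 7.55×10⁻³
  candidate F: M = 1.89×10⁻³
Candidate L has the largest M.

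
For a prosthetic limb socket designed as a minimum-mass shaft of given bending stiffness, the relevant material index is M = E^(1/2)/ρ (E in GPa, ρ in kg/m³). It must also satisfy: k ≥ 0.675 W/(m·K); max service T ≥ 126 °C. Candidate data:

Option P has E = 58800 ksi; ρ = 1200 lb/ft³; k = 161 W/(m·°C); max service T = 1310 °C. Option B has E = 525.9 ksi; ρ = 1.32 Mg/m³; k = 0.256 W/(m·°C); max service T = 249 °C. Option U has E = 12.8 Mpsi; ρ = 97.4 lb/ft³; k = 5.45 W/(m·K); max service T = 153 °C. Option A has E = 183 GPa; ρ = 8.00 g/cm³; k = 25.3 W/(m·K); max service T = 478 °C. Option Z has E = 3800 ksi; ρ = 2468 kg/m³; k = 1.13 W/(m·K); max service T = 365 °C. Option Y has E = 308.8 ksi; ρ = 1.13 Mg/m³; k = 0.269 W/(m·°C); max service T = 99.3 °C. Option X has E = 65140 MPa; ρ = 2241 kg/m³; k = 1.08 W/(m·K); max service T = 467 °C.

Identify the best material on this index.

option U

Screen on constraints: k ≥ 0.675 W/(m·K); max service T ≥ 126 °C. Survivors: option P, option U, option A, option Z, option X.
Normalizing units and computing the index:
  option P: E = 405.4 GPa, ρ = 19220 kg/m³
  option U: E = 88.25 GPa, ρ = 1560 kg/m³
  option A: E = 183.0 GPa, ρ = 8000 kg/m³
  option Z: E = 26.20 GPa, ρ = 2468 kg/m³
  option X: E = 65.14 GPa, ρ = 2241 kg/m³
  option U: M = 6.02×10⁻³
  option X: M = 3.60×10⁻³
  option Z: M = 2.07×10⁻³
  option A: M = 1.69×10⁻³
  option P: M = 1.05×10⁻³
The maximum is for option U.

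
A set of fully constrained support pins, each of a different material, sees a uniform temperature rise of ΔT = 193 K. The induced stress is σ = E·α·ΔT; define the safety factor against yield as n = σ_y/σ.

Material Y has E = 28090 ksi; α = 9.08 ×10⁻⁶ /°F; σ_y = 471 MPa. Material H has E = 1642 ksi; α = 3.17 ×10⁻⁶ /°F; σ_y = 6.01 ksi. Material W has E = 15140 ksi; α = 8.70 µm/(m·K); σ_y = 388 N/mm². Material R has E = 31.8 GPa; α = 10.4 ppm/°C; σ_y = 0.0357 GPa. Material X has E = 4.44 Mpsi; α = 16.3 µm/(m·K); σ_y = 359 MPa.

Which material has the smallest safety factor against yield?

Per material, after unit conversion:
  material Y: E = 193.7, α = 16.3, σ_y = 471.0 → σ = 611 MPa, n = 0.771
  material H: E = 11.32, α = 5.71, σ_y = 41.44 → σ = 12.5 MPa, n = 3.32
  material W: E = 104.4, α = 8.70, σ_y = 388.0 → σ = 175 MPa, n = 2.21
  material R: E = 31.80, α = 10.4, σ_y = 35.70 → σ = 63.8 MPa, n = 0.559
  material X: E = 30.61, α = 16.3, σ_y = 359.0 → σ = 96.3 MPa, n = 3.73
Material R has the lowest safety factor, n = 0.559.

material R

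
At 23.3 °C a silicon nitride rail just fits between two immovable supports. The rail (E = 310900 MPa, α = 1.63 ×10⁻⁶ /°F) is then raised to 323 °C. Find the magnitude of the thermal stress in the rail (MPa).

273 MPa

E = 310900 MPa = 310.9 GPa.
α = 1.63×10⁻⁶/°F × 9/5 = 2.93×10⁻⁶/K.
ΔT = 299.7 K. Constrained thermal stress σ = E·α·ΔT = 310.9×10³ MPa × 2.93×10⁻⁶ × 299.7 = 273 MPa (compressive).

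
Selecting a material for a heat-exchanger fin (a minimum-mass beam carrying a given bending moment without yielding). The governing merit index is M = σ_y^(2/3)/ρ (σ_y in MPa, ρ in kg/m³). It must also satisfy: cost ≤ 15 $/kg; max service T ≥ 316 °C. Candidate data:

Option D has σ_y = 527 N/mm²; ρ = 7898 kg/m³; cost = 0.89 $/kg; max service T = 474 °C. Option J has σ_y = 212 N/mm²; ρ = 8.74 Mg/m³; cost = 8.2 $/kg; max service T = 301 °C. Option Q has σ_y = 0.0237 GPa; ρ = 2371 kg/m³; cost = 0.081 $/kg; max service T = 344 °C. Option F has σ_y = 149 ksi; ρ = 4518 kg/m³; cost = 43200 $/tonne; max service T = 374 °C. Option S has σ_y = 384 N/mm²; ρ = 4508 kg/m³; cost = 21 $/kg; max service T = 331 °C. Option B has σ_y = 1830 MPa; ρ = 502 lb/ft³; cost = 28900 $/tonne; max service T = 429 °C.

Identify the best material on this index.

Screen on constraints: cost ≤ 15 $/kg; max service T ≥ 316 °C. Survivors: option D, option Q.
In SI units:
  option D: σ_y = 527.0 MPa, ρ = 7898 kg/m³
  option Q: σ_y = 23.70 MPa, ρ = 2371 kg/m³
  option D: M = 8.26×10⁻³
  option Q: M = 3.48×10⁻³
Option D ranks first.

option D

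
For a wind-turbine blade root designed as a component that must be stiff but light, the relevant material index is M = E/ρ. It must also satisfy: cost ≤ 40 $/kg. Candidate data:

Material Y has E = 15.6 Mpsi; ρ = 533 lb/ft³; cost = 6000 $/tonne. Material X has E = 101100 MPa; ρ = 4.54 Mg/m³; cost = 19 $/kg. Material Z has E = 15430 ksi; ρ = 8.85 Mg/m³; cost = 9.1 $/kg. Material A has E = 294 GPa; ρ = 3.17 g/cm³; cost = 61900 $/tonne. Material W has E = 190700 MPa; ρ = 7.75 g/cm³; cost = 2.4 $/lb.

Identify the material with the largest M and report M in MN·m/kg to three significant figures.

Screen on constraints: cost ≤ 40 $/kg. Survivors: material Y, material X, material Z, material W.
After converting to SI:
  material Y: E = 107.6 GPa, ρ = 8538 kg/m³
  material X: E = 101.1 GPa, ρ = 4540 kg/m³
  material Z: E = 106.4 GPa, ρ = 8850 kg/m³
  material W: E = 190.7 GPa, ρ = 7750 kg/m³
  material W: M = 24.6 MN·m/kg
  material X: M = 22.3 MN·m/kg
  material Y: M = 12.6 MN·m/kg
  material Z: M = 12.0 MN·m/kg
Material W ranks first.

material W, M = 24.6 MN·m/kg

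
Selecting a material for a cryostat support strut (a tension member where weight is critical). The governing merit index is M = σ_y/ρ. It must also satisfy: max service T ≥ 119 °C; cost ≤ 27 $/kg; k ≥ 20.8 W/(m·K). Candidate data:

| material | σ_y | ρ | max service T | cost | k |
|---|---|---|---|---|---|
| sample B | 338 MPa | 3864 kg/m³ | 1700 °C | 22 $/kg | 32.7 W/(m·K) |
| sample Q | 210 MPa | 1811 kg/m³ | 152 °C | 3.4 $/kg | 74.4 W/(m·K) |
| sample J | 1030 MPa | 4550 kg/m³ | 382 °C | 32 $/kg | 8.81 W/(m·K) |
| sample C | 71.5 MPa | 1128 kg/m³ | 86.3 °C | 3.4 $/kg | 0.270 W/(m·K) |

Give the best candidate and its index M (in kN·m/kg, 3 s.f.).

Screen on constraints: max service T ≥ 119 °C; cost ≤ 27 $/kg; k ≥ 20.8 W/(m·K). Survivors: sample B, sample Q.
Per-candidate index values:
  sample Q: M = 116 kN·m/kg
  sample B: M = 87.5 kN·m/kg
The maximum is for sample Q.

sample Q, M = 116 kN·m/kg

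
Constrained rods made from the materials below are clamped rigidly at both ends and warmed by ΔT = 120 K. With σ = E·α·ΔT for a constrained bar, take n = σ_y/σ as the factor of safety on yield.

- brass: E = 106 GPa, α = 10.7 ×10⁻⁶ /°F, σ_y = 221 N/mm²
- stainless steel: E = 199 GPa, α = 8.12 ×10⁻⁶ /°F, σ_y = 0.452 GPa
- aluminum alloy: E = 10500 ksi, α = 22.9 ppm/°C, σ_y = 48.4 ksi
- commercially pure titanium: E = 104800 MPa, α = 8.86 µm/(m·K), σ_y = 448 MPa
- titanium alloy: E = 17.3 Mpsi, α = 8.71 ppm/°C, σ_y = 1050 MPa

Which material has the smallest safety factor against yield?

brass

Per material, after unit conversion:
  brass: E = 106.0, α = 19.3, σ_y = 221.0 → σ = 245 MPa, n = 0.902
  stainless steel: E = 199.0, α = 14.6, σ_y = 452.0 → σ = 349 MPa, n = 1.30
  aluminum alloy: E = 72.39, α = 22.9, σ_y = 333.7 → σ = 199 MPa, n = 1.68
  commercially pure titanium: E = 104.8, α = 8.86, σ_y = 448.0 → σ = 111 MPa, n = 4.02
  titanium alloy: E = 119.3, α = 8.71, σ_y = 1050 → σ = 125 MPa, n = 8.42
Brass has the lowest safety factor, n = 0.902.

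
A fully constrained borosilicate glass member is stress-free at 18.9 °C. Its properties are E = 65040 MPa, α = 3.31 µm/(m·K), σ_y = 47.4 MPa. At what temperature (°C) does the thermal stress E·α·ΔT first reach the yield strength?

E = 65040 MPa = 65.04 GPa.
E·α·ΔT = 47.40 MPa ⇒ ΔT = 47.40 / (65.04×10³ × 3.31×10⁻⁶) = 220.2 K.
T = 18.9 + 220.2 = 239.1 °C.

239 °C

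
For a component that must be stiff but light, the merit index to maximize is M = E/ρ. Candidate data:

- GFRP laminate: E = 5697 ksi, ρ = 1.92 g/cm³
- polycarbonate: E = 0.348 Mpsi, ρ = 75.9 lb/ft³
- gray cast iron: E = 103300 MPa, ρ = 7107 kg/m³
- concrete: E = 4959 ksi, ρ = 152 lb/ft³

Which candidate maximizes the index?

GFRP laminate

Putting every candidate on a common basis:
  GFRP laminate: E = 39.28 GPa, ρ = 1920 kg/m³
  polycarbonate: E = 2.399 GPa, ρ = 1216 kg/m³
  gray cast iron: E = 103.3 GPa, ρ = 7107 kg/m³
  concrete: E = 34.19 GPa, ρ = 2435 kg/m³
  GFRP laminate: M = 20.5 MN·m/kg
  gray cast iron: M = 14.5 MN·m/kg
  concrete: M = 14.0 MN·m/kg
  polycarbonate: M = 1.97 MN·m/kg
Highest index: GFRP laminate.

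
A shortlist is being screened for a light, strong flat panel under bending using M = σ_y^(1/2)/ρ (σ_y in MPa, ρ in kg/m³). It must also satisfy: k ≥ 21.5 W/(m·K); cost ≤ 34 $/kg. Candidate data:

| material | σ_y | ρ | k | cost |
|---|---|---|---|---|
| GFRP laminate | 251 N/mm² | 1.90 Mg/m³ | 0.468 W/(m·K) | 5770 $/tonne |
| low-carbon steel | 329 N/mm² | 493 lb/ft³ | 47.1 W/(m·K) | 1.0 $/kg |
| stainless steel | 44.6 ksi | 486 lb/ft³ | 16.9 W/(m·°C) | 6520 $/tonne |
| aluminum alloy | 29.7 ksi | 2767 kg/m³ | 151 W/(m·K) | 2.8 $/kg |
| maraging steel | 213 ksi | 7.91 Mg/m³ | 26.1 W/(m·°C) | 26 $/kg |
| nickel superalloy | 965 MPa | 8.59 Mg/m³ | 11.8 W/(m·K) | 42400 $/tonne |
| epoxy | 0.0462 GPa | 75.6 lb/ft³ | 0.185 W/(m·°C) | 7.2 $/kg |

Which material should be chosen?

aluminum alloy

Screen on constraints: k ≥ 21.5 W/(m·K); cost ≤ 34 $/kg. Survivors: low-carbon steel, aluminum alloy, maraging steel.
After converting to SI:
  low-carbon steel: σ_y = 329.0 MPa, ρ = 7897 kg/m³
  aluminum alloy: σ_y = 204.8 MPa, ρ = 2767 kg/m³
  maraging steel: σ_y = 1469 MPa, ρ = 7910 kg/m³
  aluminum alloy: M = 5.17×10⁻³
  maraging steel: M = 4.84×10⁻³
  low-carbon steel: M = 2.30×10⁻³
The maximum is for aluminum alloy.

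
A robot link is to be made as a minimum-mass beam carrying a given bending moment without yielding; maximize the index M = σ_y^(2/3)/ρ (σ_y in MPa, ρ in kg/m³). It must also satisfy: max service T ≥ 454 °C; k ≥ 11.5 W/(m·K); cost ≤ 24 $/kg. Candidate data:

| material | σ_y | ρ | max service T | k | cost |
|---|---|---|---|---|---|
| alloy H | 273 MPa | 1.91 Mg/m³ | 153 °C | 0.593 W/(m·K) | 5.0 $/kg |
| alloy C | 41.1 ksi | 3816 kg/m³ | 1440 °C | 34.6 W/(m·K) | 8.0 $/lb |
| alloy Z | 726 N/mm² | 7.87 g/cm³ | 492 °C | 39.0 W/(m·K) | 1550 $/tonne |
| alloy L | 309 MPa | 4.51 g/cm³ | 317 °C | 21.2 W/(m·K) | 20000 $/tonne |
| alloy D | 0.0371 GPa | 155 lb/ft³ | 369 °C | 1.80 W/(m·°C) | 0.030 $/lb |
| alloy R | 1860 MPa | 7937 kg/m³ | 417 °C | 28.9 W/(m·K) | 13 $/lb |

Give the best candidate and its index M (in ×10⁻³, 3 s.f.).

Screen on constraints: max service T ≥ 454 °C; k ≥ 11.5 W/(m·K); cost ≤ 24 $/kg. Survivors: alloy C, alloy Z.
Putting every candidate on a common basis:
  alloy C: σ_y = 283.4 MPa, ρ = 3816 kg/m³
  alloy Z: σ_y = 726.0 MPa, ρ = 7870 kg/m³
  alloy C: M = 11.3×10⁻³
  alloy Z: M = 10.3×10⁻³
Alloy C has the largest M.

alloy C, M = 11.3×10⁻³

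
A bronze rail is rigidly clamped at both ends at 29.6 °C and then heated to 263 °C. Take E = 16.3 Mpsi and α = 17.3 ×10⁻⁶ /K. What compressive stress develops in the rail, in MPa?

E = 16.3 Mpsi = 112.4 GPa.
ΔT = 233.4 K. Constrained thermal stress σ = E·α·ΔT = 112.4×10³ MPa × 17.3×10⁻⁶ × 233.4 = 454 MPa (compressive).

454 MPa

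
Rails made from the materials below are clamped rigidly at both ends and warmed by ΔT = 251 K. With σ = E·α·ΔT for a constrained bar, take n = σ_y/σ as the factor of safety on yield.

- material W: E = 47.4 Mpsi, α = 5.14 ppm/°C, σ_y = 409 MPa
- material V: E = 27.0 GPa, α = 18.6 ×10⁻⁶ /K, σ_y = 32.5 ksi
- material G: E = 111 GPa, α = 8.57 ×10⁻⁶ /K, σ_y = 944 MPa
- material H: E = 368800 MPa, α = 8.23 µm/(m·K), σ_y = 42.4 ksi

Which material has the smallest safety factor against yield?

material H

With everything in SI (GPa, ×10⁻⁶/K, MPa):
  material W: E = 326.8, α = 5.14, σ_y = 409.0 → σ = 422 MPa, n = 0.970
  material V: E = 27.00, α = 18.6, σ_y = 224.1 → σ = 126 MPa, n = 1.78
  material G: E = 111.0, α = 8.57, σ_y = 944.0 → σ = 239 MPa, n = 3.95
  material H: E = 368.8, α = 8.23, σ_y = 292.3 → σ = 762 MPa, n = 0.384
The minimum is material H at n = 0.384.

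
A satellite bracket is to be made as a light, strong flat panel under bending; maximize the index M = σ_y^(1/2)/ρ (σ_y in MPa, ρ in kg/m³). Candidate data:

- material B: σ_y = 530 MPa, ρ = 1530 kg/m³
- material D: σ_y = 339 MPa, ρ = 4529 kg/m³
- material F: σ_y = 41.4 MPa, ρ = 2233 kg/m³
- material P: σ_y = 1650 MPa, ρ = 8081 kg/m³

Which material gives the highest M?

material B

Computing M directly (units already consistent):
  material B: M = 15.0×10⁻³
  material P: M = 5.03×10⁻³
  material D: M = 4.07×10⁻³
  material F: M = 2.88×10⁻³
Highest index: material B.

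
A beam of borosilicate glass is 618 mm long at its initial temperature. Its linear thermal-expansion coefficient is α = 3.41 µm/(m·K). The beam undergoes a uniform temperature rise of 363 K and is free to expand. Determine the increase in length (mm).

0.765 mm

ΔL = α·L₀·ΔT = 3.41×10⁻⁶ × 618 mm × 363.0 K = 0.765 mm.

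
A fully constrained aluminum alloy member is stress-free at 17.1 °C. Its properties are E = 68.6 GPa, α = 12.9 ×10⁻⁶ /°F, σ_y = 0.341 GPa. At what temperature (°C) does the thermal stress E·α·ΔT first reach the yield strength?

α = 12.9×10⁻⁶/°F × 9/5 = 23.2×10⁻⁶/K.
σ_y = 0.341 GPa = 341.0 MPa.
E·α·ΔT = 341.0 MPa ⇒ ΔT = 341.0 / (68.60×10³ × 23.2×10⁻⁶) = 214.1 K.
T = 17.1 + 214.1 = 231.2 °C.

231 °C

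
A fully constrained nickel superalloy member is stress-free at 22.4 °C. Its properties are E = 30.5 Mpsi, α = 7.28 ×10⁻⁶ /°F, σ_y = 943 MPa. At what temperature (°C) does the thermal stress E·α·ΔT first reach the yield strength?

365 °C

E = 30.5 Mpsi = 210.3 GPa.
α = 7.28×10⁻⁶/°F × 9/5 = 13.1×10⁻⁶/K.
E·α·ΔT = 943.0 MPa ⇒ ΔT = 943.0 / (210.3×10³ × 13.1×10⁻⁶) = 342.2 K.
T = 22.4 + 342.2 = 364.6 °C.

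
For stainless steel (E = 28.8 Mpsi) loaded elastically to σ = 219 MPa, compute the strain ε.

E = 28.8 Mpsi = 198.6 GPa = 198600 MPa.
ε = σ/E = 219 / 198600 = 1.10×10⁻³.

1.10×10⁻³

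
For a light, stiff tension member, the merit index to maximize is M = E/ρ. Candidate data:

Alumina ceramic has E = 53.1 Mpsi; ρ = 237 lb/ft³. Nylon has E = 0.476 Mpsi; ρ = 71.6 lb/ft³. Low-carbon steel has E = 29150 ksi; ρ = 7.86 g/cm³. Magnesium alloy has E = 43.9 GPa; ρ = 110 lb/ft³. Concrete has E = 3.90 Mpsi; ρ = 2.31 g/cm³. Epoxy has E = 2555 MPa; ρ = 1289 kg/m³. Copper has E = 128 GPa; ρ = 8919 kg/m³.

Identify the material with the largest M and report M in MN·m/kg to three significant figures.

Putting every candidate on a common basis:
  alumina ceramic: E = 366.1 GPa, ρ = 3796 kg/m³
  nylon: E = 3.282 GPa, ρ = 1147 kg/m³
  low-carbon steel: E = 201.0 GPa, ρ = 7860 kg/m³
  magnesium alloy: E = 43.90 GPa, ρ = 1762 kg/m³
  concrete: E = 26.89 GPa, ρ = 2310 kg/m³
  epoxy: E = 2.555 GPa, ρ = 1289 kg/m³
  copper: E = 128.0 GPa, ρ = 8919 kg/m³
  alumina ceramic: M = 96.4 MN·m/kg
  low-carbon steel: M = 25.6 MN·m/kg
  magnesium alloy: M = 24.9 MN·m/kg
  copper: M = 14.4 MN·m/kg
  concrete: M = 11.6 MN·m/kg
  nylon: M = 2.86 MN·m/kg
  epoxy: M = 1.98 MN·m/kg
Alumina ceramic ranks first.

alumina ceramic, M = 96.4 MN·m/kg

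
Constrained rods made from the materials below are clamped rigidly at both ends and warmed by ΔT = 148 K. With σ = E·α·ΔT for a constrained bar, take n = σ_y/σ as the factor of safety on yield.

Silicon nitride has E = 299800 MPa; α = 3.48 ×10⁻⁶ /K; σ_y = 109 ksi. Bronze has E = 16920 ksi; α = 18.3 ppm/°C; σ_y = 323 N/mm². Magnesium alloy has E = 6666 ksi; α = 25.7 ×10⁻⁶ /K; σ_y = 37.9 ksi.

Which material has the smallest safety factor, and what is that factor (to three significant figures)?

With everything in SI (GPa, ×10⁻⁶/K, MPa):
  silicon nitride: E = 299.8, α = 3.48, σ_y = 751.5 → σ = 154 MPa, n = 4.87
  bronze: E = 116.7, α = 18.3, σ_y = 323.0 → σ = 316 MPa, n = 1.02
  magnesium alloy: E = 45.96, α = 25.7, σ_y = 261.3 → σ = 175 MPa, n = 1.49
Bronze has the lowest safety factor, n = 1.02.

bronze, n = 1.02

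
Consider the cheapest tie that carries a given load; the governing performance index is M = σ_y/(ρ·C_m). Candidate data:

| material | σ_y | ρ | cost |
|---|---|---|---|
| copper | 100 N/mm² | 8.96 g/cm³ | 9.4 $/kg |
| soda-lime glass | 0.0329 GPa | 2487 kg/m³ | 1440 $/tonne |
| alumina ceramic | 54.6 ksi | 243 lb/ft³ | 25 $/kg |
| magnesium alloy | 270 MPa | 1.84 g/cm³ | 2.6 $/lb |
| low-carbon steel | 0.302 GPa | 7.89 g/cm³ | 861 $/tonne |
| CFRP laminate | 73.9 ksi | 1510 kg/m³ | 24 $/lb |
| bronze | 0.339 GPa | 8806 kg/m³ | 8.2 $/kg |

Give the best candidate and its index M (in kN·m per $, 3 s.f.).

low-carbon steel, M = 44.5 kN·m per $

After converting to SI:
  copper: σ_y = 100.0 MPa, ρ = 8960 kg/m³, cost = 9.400 $/kg
  soda-lime glass: σ_y = 32.90 MPa, ρ = 2487 kg/m³, cost = 1.440 $/kg
  alumina ceramic: σ_y = 376.5 MPa, ρ = 3892 kg/m³, cost = 25.00 $/kg
  magnesium alloy: σ_y = 270.0 MPa, ρ = 1840 kg/m³, cost = 5.732 $/kg
  low-carbon steel: σ_y = 302.0 MPa, ρ = 7890 kg/m³, cost = 0.8610 $/kg
  CFRP laminate: σ_y = 509.5 MPa, ρ = 1510 kg/m³, cost = 52.91 $/kg
  bronze: σ_y = 339.0 MPa, ρ = 8806 kg/m³, cost = 8.200 $/kg
  low-carbon steel: M = 44.5 kN·m per $
  magnesium alloy: M = 25.6 kN·m per $
  soda-lime glass: M = 9.19 kN·m per $
  CFRP laminate: M = 6.38 kN·m per $
  bronze: M = 4.69 kN·m per $
  alumina ceramic: M = 3.87 kN·m per $
  copper: M = 1.19 kN·m per $
Low-carbon steel ranks first.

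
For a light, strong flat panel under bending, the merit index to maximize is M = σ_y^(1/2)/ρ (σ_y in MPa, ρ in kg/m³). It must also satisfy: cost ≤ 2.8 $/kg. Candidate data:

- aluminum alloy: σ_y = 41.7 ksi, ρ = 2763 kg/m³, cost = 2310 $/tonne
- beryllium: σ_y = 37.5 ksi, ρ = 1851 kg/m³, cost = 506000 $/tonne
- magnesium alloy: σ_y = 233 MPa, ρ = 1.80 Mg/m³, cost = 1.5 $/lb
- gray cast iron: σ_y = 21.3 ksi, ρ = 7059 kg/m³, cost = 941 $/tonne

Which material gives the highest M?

aluminum alloy

Screen on constraints: cost ≤ 2.8 $/kg. Survivors: aluminum alloy, gray cast iron.
Normalizing units and computing the index:
  aluminum alloy: σ_y = 287.5 MPa, ρ = 2763 kg/m³
  gray cast iron: σ_y = 146.9 MPa, ρ = 7059 kg/m³
  aluminum alloy: M = 6.14×10⁻³
  gray cast iron: M = 1.72×10⁻³
The maximum is for aluminum alloy.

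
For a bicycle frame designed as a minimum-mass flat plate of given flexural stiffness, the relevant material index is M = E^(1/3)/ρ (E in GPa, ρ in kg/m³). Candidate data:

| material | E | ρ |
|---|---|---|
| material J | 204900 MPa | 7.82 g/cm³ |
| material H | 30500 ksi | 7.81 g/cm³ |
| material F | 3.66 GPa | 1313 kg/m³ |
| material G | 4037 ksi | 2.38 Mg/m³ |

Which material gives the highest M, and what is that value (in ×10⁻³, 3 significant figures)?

Putting every candidate on a common basis:
  material J: E = 204.9 GPa, ρ = 7820 kg/m³
  material H: E = 210.3 GPa, ρ = 7810 kg/m³
  material F: E = 3.660 GPa, ρ = 1313 kg/m³
  material G: E = 27.83 GPa, ρ = 2380 kg/m³
  material G: M = 1.27×10⁻³
  material F: M = 1.17×10⁻³
  material H: M = 0.761×10⁻³
  material J: M = 0.754×10⁻³
Material G ranks first.

material G, M = 1.27×10⁻³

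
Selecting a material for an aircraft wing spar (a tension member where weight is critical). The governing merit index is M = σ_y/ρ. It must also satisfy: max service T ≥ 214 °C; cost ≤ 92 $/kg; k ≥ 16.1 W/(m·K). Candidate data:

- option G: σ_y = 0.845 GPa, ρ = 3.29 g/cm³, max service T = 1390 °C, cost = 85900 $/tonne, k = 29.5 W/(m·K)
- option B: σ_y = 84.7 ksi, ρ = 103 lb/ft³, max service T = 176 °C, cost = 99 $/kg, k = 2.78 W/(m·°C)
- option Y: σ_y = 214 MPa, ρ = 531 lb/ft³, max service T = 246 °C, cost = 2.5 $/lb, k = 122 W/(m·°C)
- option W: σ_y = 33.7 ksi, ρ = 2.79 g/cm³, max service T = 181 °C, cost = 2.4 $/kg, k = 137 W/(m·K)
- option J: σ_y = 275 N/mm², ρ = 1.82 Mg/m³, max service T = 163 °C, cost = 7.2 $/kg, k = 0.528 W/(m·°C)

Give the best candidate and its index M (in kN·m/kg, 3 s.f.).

option G, M = 257 kN·m/kg

Screen on constraints: max service T ≥ 214 °C; cost ≤ 92 $/kg; k ≥ 16.1 W/(m·K). Survivors: option G, option Y.
Convert each candidate to consistent units, then evaluate M:
  option G: σ_y = 845.0 MPa, ρ = 3290 kg/m³
  option Y: σ_y = 214.0 MPa, ρ = 8506 kg/m³
  option G: M = 257 kN·m/kg
  option Y: M = 25.2 kN·m/kg
Option G has the largest M.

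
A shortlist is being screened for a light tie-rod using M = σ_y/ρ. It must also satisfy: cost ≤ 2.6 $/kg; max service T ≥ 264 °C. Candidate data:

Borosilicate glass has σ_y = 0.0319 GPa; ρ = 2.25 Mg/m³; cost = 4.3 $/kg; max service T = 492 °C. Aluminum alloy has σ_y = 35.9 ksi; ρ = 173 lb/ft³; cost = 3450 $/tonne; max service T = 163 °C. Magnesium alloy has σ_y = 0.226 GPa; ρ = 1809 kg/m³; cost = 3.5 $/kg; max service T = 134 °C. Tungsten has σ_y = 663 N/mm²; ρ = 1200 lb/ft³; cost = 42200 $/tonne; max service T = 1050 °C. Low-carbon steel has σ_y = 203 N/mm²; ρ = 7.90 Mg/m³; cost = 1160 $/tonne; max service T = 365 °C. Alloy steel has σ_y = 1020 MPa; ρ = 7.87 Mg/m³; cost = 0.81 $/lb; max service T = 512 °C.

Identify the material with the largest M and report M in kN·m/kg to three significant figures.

alloy steel, M = 130 kN·m/kg

Screen on constraints: cost ≤ 2.6 $/kg; max service T ≥ 264 °C. Survivors: low-carbon steel, alloy steel.
In SI units:
  low-carbon steel: σ_y = 203.0 MPa, ρ = 7900 kg/m³
  alloy steel: σ_y = 1020 MPa, ρ = 7870 kg/m³
  alloy steel: M = 130 kN·m/kg
  low-carbon steel: M = 25.7 kN·m/kg
Alloy steel ranks first.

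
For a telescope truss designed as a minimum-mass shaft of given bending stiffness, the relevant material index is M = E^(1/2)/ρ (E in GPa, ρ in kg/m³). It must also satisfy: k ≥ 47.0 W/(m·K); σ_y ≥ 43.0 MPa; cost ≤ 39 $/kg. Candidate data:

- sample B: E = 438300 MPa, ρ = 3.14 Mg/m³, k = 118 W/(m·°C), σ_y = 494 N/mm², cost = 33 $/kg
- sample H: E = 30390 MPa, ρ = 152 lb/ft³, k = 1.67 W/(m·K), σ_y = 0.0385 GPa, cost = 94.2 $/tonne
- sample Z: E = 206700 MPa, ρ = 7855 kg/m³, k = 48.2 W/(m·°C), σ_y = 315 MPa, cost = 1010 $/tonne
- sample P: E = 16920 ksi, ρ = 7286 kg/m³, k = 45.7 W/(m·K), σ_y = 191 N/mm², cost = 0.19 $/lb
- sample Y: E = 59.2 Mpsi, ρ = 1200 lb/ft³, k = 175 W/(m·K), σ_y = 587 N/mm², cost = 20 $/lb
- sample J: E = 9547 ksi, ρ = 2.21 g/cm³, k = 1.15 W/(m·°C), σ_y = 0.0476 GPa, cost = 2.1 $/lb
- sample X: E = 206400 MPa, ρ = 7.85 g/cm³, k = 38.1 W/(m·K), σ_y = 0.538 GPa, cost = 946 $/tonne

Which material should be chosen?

sample B

Screen on constraints: k ≥ 47.0 W/(m·K); σ_y ≥ 43.0 MPa; cost ≤ 39 $/kg. Survivors: sample B, sample Z.
After converting to SI:
  sample B: E = 438.3 GPa, ρ = 3140 kg/m³
  sample Z: E = 206.7 GPa, ρ = 7855 kg/m³
  sample B: M = 6.67×10⁻³
  sample Z: M = 1.83×10⁻³
Highest index: sample B.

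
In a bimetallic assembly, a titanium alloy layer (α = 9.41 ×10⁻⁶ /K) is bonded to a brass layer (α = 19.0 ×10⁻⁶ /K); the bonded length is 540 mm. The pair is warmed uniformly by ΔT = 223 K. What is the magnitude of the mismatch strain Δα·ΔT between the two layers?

2.14×10⁻³

Δα = |9.41 − 19.0|×10⁻⁶/K = 9.59×10⁻⁶/K.
Mismatch strain = Δα·ΔT = 9.59×10⁻⁶ × 223.0 = 2.14×10⁻³.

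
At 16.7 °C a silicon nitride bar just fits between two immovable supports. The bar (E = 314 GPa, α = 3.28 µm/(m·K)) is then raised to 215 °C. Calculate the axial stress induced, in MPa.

ΔT = 198.3 K. Constrained thermal stress σ = E·α·ΔT = 314.0×10³ MPa × 3.28×10⁻⁶ × 198.3 = 204 MPa (compressive).

204 MPa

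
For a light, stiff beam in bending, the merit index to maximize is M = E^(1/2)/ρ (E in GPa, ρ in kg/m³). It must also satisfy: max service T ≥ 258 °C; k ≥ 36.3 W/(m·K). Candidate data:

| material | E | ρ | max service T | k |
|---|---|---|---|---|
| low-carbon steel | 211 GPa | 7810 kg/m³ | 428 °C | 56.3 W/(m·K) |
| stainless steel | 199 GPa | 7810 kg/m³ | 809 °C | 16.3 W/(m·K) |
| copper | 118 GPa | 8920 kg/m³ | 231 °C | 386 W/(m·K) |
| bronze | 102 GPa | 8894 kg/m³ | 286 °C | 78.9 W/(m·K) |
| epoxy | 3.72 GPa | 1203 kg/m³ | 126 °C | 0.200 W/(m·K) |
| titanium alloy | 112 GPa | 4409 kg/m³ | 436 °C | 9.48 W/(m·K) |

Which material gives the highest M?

Screen on constraints: max service T ≥ 258 °C; k ≥ 36.3 W/(m·K). Survivors: low-carbon steel, bronze.
Evaluate M for each candidate:
  low-carbon steel: M = 1.86×10⁻³
  bronze: M = 1.14×10⁻³
The maximum is for low-carbon steel.

low-carbon steel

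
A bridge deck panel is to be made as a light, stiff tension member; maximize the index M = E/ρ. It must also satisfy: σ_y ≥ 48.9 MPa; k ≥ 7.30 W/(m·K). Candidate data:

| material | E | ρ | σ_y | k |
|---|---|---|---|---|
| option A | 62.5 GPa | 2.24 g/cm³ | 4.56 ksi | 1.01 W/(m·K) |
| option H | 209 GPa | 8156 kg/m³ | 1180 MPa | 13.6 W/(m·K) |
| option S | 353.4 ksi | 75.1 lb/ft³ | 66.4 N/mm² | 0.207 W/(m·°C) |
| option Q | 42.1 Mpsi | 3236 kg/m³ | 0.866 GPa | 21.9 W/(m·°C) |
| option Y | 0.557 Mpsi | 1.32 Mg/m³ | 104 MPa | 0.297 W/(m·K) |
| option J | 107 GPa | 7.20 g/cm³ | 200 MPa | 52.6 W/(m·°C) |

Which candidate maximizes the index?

option Q

Screen on constraints: σ_y ≥ 48.9 MPa; k ≥ 7.30 W/(m·K). Survivors: option H, option Q, option J.
Convert each candidate to consistent units, then evaluate M:
  option H: E = 209.0 GPa, ρ = 8156 kg/m³
  option Q: E = 290.3 GPa, ρ = 3236 kg/m³
  option J: E = 107.0 GPa, ρ = 7200 kg/m³
  option Q: M = 89.7 MN·m/kg
  option H: M = 25.6 MN·m/kg
  option J: M = 14.9 MN·m/kg
Highest index: option Q.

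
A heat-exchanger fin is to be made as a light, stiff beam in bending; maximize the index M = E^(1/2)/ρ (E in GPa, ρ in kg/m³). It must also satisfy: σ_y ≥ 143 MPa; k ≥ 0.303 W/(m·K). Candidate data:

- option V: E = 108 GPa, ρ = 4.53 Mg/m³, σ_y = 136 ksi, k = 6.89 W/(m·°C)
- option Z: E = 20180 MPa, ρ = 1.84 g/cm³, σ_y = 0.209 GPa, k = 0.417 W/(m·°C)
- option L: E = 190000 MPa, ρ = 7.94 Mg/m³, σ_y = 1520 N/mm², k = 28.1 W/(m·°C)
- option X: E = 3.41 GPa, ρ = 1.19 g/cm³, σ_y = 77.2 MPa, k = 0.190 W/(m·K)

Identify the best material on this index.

option Z

Screen on constraints: σ_y ≥ 143 MPa; k ≥ 0.303 W/(m·K). Survivors: option V, option Z, option L.
Putting every candidate on a common basis:
  option V: E = 108.0 GPa, ρ = 4530 kg/m³
  option Z: E = 20.18 GPa, ρ = 1840 kg/m³
  option L: E = 190.0 GPa, ρ = 7940 kg/m³
  option Z: M = 2.44×10⁻³
  option V: M = 2.29×10⁻³
  option L: M = 1.74×10⁻³
The maximum is for option Z.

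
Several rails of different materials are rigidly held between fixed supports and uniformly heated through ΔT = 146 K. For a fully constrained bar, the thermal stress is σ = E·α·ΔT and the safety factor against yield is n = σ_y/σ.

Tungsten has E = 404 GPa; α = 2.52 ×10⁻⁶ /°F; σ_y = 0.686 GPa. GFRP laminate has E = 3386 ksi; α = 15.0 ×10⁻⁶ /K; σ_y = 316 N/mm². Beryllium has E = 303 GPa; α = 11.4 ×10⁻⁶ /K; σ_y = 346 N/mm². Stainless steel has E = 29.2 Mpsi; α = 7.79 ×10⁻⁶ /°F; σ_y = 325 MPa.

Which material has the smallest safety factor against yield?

beryllium

In consistent units (E in GPa, α in ×10⁻⁶/K, σ_y in MPa):
  tungsten: E = 404.0, α = 4.54, σ_y = 686.0 → σ = 268 MPa, n = 2.56
  GFRP laminate: E = 23.35, α = 15.0, σ_y = 316.0 → σ = 51.1 MPa, n = 6.18
  beryllium: E = 303.0, α = 11.4, σ_y = 346.0 → σ = 504 MPa, n = 0.686
  stainless steel: E = 201.3, α = 14.0, σ_y = 325.0 → σ = 412 MPa, n = 0.789
The minimum is beryllium at n = 0.686.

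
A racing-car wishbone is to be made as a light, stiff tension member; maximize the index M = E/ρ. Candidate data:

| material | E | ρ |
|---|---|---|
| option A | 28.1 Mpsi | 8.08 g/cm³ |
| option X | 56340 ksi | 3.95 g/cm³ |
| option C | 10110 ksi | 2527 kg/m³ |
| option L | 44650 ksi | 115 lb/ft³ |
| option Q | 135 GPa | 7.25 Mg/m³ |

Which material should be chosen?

In SI units:
  option A: E = 193.7 GPa, ρ = 8080 kg/m³
  option X: E = 388.5 GPa, ρ = 3950 kg/m³
  option C: E = 69.71 GPa, ρ = 2527 kg/m³
  option L: E = 307.9 GPa, ρ = 1842 kg/m³
  option Q: E = 135.0 GPa, ρ = 7250 kg/m³
  option L: M = 167 MN·m/kg
  option X: M = 98.3 MN·m/kg
  option C: M = 27.6 MN·m/kg
  option A: M = 24.0 MN·m/kg
  option Q: M = 18.6 MN·m/kg
Highest index: option L.

option L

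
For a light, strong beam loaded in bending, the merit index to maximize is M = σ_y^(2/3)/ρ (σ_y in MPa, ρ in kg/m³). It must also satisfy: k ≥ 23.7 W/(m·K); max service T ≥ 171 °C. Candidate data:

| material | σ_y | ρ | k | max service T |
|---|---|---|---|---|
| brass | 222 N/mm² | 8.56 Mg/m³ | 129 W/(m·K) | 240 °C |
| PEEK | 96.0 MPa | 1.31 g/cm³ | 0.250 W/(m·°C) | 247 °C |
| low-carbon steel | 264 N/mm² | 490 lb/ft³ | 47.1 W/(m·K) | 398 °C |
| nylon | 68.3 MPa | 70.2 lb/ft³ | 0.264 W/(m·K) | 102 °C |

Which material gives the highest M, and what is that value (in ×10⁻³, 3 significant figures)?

low-carbon steel, M = 5.24×10⁻³

Screen on constraints: k ≥ 23.7 W/(m·K); max service T ≥ 171 °C. Survivors: brass, low-carbon steel.
Convert each candidate to consistent units, then evaluate M:
  brass: σ_y = 222.0 MPa, ρ = 8560 kg/m³
  low-carbon steel: σ_y = 264.0 MPa, ρ = 7849 kg/m³
  low-carbon steel: M = 5.24×10⁻³
  brass: M = 4.28×10⁻³
Low-carbon steel has the largest M.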